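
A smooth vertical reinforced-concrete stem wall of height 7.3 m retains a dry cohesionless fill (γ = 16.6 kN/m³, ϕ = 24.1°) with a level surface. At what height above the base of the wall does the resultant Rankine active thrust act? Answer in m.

K_a = 0.4201.
The pressure distribution is triangular, so the resultant acts at H/3 above the base = 7.3/3 = 2.433 m.

2.43 m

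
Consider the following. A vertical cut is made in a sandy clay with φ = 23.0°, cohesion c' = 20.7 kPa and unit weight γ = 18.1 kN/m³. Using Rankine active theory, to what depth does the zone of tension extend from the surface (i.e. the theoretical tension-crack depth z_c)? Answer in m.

3.46 m

K_a = tan²(45° − 23.0°/2) = 0.4381; √K_a = 0.6619.
The active pressure is zero where K_a γ z = 2c√K_a, so z_c = 2c/(γ√K_a) = 2×20.7/(18.1×0.6619) = 3.456 m.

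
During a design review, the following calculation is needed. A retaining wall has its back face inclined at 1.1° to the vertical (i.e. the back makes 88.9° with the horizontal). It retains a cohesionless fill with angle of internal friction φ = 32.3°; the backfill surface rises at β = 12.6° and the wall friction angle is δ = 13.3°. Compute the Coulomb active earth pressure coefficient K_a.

0.334

K_a = sin²(α+φ) / [sin²α · sin(α−δ) · (1 + √{sin(φ+δ)sin(φ−β) / (sin(α−δ)sin(α+β))})²].
With α = 88.9°, φ = 32.3°, δ = 13.3°, β = 12.6°: K_a = 0.3342.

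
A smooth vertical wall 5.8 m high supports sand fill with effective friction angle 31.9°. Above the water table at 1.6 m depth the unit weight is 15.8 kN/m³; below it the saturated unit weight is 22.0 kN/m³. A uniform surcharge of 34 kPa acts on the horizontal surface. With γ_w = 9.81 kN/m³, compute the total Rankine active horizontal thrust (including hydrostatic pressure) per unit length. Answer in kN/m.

K_a = tan²(45° − φ/2) = 0.3085.
γ' = 22.0 − 9.81 = 12.19 kN/m³. h₂ = H − d_w = 4.2 m.
σ'_h: at surface K_a·q = 10.49; at WT K_a(q+γd_w) = 18.29; at base K_a(q+γd_w+γ'h₂) = 34.09 kPa.
P₁ = ½(10.49+18.29)×1.6 = 23.02; P₂ = ½(18.29+34.09)×4.2 = 110.0; P_w = ½γ_w h₂² = 86.52.
Total = 23.02+110.0+86.52 = 219.5 kN/m.

220 kN/m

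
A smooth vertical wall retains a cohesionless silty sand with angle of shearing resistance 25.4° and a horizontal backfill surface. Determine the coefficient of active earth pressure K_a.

K_a = tan²(45° − φ/2) = tan²(32.30°) = 0.3996.

0.400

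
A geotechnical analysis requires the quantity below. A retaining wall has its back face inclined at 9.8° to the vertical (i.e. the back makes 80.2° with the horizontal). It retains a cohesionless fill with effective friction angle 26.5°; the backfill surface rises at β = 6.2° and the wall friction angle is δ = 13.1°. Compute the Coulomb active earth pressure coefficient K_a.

K_a = sin²(α+φ) / [sin²α · sin(α−δ) · (1 + √{sin(φ+δ)sin(φ−β) / (sin(α−δ)sin(α+β))})²].
With α = 80.2°, φ = 26.5°, δ = 13.1°, β = 6.2°: K_a = 0.4617.

0.462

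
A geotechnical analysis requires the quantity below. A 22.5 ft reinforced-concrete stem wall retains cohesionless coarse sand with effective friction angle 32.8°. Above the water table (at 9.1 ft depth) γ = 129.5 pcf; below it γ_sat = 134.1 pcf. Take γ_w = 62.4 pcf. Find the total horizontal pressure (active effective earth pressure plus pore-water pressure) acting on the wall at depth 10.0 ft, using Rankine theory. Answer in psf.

K_a = (1 − sin φ)/(1 + sin φ) = 0.2973.
γ' = 134.1 − 62.4 = 71.70 pcf.
Effective vertical stress at 10.0 ft: σ'_v = 129.5×9.1 + 71.70×0.900 = 1243 psf.
σ'_h = K_a σ'_v = 0.2973 × 1243 = 369.5 psf; u = γ_w × 0.900 = 56.16 psf.
Total σ_h = 369.5 + 56.16 = 425.7 psf.

426 psf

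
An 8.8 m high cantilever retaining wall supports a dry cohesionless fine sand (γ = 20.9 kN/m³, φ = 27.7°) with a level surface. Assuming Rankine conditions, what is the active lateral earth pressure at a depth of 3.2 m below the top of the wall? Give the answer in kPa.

24.4 kPa

K_a = (1 − sin φ)/(1 + sin φ) = 0.3653.
σ_h = K_a γ z = 0.3653 × 20.9 × 3.2 = 24.43 kPa.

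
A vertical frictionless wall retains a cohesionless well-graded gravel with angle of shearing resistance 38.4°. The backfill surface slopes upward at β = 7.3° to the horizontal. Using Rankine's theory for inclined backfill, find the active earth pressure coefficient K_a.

K_a = cos β · (cos β − √(cos²β − cos²φ)) / (cos β + √(cos²β − cos²φ)).
cos β = 0.9919, cos φ = 0.7837, √(cos²β − cos²φ) = 0.6080.
K_a = 0.9919 × (0.9919 − 0.6080)/(0.9919 + 0.6080) = 0.2380.

0.238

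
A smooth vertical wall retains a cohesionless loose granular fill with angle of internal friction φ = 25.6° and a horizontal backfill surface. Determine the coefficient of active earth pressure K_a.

K_a = (1 − sin φ)/(1 + sin φ) = (1 − sin 25.6°)/(1 + sin 25.6°) = 0.3966.

0.397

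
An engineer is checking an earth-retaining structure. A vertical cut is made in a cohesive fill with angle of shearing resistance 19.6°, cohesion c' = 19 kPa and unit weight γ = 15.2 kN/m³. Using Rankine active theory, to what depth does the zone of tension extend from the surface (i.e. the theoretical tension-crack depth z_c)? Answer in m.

3.54 m

K_a = tan²(45° − 19.6°/2) = 0.4976; √K_a = 0.7054.
The active pressure is zero where K_a γ z = 2c√K_a, so z_c = 2c/(γ√K_a) = 2×19/(15.2×0.7054) = 3.544 m.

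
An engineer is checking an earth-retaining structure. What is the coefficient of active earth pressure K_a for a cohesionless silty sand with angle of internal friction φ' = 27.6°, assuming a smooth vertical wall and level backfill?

K_a = (1 − sin φ)/(1 + sin φ) = (1 − sin 27.6°)/(1 + sin 27.6°) = 0.3668.

0.367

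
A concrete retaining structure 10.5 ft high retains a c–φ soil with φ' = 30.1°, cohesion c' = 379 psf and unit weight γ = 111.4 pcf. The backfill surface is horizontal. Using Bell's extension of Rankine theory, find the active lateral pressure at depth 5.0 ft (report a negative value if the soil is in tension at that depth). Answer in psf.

K_a = (1 − sin φ)/(1 + sin φ) = 0.3320.
σ_a = K_a γ z − 2c√K_a = 0.3320×111.4×5.0 − 2×379×0.5762 = -251.8 psf.

-252 psf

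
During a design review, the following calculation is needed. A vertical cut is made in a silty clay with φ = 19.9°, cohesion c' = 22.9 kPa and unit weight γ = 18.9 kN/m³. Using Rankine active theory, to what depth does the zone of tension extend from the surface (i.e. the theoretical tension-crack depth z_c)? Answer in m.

3.45 m

K_a = tan²(45° − 19.9°/2) = 0.4921; √K_a = 0.7015.
The active pressure is zero where K_a γ z = 2c√K_a, so z_c = 2c/(γ√K_a) = 2×22.9/(18.9×0.7015) = 3.454 m.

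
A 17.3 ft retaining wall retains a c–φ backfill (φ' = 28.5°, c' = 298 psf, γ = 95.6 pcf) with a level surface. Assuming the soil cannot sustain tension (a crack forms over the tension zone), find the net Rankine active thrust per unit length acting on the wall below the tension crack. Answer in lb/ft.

787 lb/ft

K_a = 0.3540; √K_a = 0.5949.
Tension-crack depth z_c = 2c/(γ√K_a) = 2×298/(95.6×0.5949) = 10.48 ft.
σ_a at base = K_a γ H − 2c√K_a = 0.3540×95.6×17.3 − 2×298×0.5949 = 230.8 psf.
P_a = ½ × 230.8 × (H − z_c) = 0.5×230.8×6.821 = 787.2 lb/ft.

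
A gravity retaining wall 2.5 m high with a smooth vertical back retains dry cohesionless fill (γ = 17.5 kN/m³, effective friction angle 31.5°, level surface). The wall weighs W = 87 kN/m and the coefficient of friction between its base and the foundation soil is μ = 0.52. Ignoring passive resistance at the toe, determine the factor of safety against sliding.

K_a = tan²(45° − 31.5°/2) = 0.3136.
P_a = ½K_aγH² = 0.5×0.3136×17.5×2.5² = 17.15 kN/m, acting at H/3 = 0.8333 m above the base.
FS_sliding = μW / P_a = 0.52×87 / 17.15 = 2.638.

2.64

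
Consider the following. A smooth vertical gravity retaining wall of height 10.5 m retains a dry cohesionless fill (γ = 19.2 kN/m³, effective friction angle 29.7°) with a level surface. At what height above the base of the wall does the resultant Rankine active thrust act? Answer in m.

K_a = 0.3374.
The pressure distribution is triangular, so the resultant acts at H/3 above the base = 10.5/3 = 3.500 m.

3.50 m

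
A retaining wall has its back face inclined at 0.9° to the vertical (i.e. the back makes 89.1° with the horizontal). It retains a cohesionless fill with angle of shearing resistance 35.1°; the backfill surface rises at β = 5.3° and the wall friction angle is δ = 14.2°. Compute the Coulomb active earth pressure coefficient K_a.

K_a = sin²(α+φ) / [sin²α · sin(α−δ) · (1 + √{sin(φ+δ)sin(φ−β) / (sin(α−δ)sin(α+β))})²].
With α = 89.1°, φ = 35.1°, δ = 14.2°, β = 5.3°: K_a = 0.2682.

0.268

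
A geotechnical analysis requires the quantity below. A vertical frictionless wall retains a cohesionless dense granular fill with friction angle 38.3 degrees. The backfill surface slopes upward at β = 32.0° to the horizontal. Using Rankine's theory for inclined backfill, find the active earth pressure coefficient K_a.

0.382

K_a = cos β · (cos β − √(cos²β − cos²φ)) / (cos β + √(cos²β − cos²φ)).
cos β = 0.8480, cos φ = 0.7848, √(cos²β − cos²φ) = 0.3214.
K_a = 0.8480 × (0.8480 − 0.3214)/(0.8480 + 0.3214) = 0.3819.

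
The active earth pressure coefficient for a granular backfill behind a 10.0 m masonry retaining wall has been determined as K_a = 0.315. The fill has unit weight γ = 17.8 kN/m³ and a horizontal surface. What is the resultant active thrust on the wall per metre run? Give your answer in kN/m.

280 kN/m

P = ½ K_a γ H² = 0.5 × 0.315 × 17.8 × 10.0² = 280.4 kN/m.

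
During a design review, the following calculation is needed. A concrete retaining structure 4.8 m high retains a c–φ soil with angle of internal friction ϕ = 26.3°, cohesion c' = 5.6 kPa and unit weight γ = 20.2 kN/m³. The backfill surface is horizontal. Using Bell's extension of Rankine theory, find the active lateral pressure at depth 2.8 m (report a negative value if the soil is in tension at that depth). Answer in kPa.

14.9 kPa

K_a = (1 − sin φ)/(1 + sin φ) = 0.3859.
σ_a = K_a γ z − 2c√K_a = 0.3859×20.2×2.8 − 2×5.6×0.6212 = 14.87 kPa.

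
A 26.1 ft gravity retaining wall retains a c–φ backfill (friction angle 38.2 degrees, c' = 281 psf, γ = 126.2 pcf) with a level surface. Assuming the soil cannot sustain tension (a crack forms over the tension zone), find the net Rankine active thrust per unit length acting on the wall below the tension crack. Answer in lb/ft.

K_a = 0.2358; √K_a = 0.4856.
Tension-crack depth z_c = 2c/(γ√K_a) = 2×281/(126.2×0.4856) = 9.171 ft.
σ_a at base = K_a γ H − 2c√K_a = 0.2358×126.2×26.1 − 2×281×0.4856 = 503.7 psf.
P_a = ½ × 503.7 × (H − z_c) = 0.5×503.7×16.93 = 4264 lb/ft.

4260 lb/ft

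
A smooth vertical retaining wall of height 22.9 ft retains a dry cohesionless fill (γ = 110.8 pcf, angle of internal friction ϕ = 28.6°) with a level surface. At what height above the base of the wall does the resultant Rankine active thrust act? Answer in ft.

K_a = 0.3525.
The pressure distribution is triangular, so the resultant acts at H/3 above the base = 22.9/3 = 7.633 ft.

7.63 ft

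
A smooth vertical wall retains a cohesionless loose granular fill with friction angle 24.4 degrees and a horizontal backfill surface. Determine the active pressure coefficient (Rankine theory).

0.415

K_a = tan²(45° − φ/2) = tan²(32.80°) = 0.4153.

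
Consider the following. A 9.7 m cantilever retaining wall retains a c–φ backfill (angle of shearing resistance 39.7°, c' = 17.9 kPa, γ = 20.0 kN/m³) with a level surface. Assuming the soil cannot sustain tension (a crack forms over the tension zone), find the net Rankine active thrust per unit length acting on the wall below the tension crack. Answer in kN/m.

K_a = 0.2204; √K_a = 0.4695.
Tension-crack depth z_c = 2c/(γ√K_a) = 2×17.9/(20.0×0.4695) = 3.813 m.
σ_a at base = K_a γ H − 2c√K_a = 0.2204×20.0×9.7 − 2×17.9×0.4695 = 25.96 kPa.
P_a = ½ × 25.96 × (H − z_c) = 0.5×25.96×5.887 = 76.40 kN/m.

76.4 kN/m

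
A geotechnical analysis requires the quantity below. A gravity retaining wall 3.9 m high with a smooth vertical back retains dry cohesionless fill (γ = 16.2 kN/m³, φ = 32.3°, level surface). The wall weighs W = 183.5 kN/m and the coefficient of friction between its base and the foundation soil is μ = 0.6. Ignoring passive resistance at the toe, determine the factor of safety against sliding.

2.94

K_a = tan²(45° − 32.3°/2) = 0.3035.
P_a = ½K_aγH² = 0.5×0.3035×16.2×3.9² = 37.39 kN/m, acting at H/3 = 1.300 m above the base.
FS_sliding = μW / P_a = 0.6×183.5 / 37.39 = 2.945.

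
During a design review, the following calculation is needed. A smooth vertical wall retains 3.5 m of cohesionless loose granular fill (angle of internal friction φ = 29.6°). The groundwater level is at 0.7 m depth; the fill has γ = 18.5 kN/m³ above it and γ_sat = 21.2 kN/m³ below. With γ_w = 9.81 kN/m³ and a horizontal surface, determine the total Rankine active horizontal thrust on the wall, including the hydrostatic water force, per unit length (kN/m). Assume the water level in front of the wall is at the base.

67.4 kN/m

K_a = tan²(45° − φ/2) = 0.3387.
γ' = 21.2 − 9.81 = 11.39 kN/m³. Depth below WT = 2.8 m.
σ'_h at WT = K_a γ d_w = 4.387 kPa; at base = 4.387 + K_a γ' × 2.8 = 15.19 kPa.
P₁ (0–0.7 m) = ½×4.387×0.7 = 1.535. P₂ (0.7–3.5 m) = ½(4.387+15.19)×2.8 = 27.41.
P_w = ½ γ_w h₂² = 0.5×9.81×2.8² = 38.46. Total = 1.535+27.41+38.46 = 67.40 kN/m.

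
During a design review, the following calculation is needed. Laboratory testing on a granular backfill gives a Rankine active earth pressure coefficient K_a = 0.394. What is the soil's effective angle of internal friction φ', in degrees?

25.8°

K_a = tan²(45° − φ/2) ⇒ 45° − φ/2 = arctan(√0.394) = 32.12°.
φ = 2(45° − 32.12°) = 25.77°.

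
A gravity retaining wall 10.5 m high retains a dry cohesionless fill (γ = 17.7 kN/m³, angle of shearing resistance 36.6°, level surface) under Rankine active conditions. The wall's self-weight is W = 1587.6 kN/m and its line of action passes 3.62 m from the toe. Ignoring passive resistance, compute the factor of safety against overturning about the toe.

6.65

K_a = tan²(45° − 36.6°/2) = 0.2530.
P_a = ½K_aγH² = 0.5×0.2530×17.7×10.5² = 246.8 kN/m, acting at H/3 = 3.500 m above the base.
Overturning moment M_o = P_a × H/3 = 246.8 × 3.500 = 863.8.
Resisting moment M_r = W × 3.62 = 1587.6 × 3.62 = 5747.
FS_overturning = M_r/M_o = 5747/863.8 = 6.653.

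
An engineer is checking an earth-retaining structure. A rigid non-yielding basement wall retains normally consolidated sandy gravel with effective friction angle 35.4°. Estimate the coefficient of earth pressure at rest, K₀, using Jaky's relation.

K₀ = 1 − sin φ' = 1 − sin 35.4° = 0.4207.

0.421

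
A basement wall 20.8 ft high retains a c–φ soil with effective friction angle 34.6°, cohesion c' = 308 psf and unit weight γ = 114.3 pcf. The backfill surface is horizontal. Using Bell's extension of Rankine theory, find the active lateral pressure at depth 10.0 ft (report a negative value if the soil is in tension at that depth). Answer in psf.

-8.35 psf

K_a = (1 − sin φ)/(1 + sin φ) = 0.2756.
σ_a = K_a γ z − 2c√K_a = 0.2756×114.3×10.0 − 2×308×0.5250 = -8.354 psf.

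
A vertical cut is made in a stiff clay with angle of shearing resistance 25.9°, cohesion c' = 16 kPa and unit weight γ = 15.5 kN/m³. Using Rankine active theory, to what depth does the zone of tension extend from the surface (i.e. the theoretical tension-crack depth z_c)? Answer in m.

K_a = tan²(45° − 25.9°/2) = 0.3920; √K_a = 0.6261.
The active pressure is zero where K_a γ z = 2c√K_a, so z_c = 2c/(γ√K_a) = 2×16/(15.5×0.6261) = 3.298 m.

3.30 m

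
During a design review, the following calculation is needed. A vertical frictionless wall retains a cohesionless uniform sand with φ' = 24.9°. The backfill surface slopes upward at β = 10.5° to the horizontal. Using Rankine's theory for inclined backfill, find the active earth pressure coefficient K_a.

0.436

K_a = cos β · (cos β − √(cos²β − cos²φ)) / (cos β + √(cos²β − cos²φ)).
cos β = 0.9833, cos φ = 0.9070, √(cos²β − cos²φ) = 0.3796.
K_a = 0.9833 × (0.9833 − 0.3796)/(0.9833 + 0.3796) = 0.4356.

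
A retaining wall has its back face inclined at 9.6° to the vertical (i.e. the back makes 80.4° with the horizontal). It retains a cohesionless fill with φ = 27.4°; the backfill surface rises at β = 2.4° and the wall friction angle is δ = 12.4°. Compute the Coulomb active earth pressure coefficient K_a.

K_a = sin²(α+φ) / [sin²α · sin(α−δ) · (1 + √{sin(φ+δ)sin(φ−β) / (sin(α−δ)sin(α+β))})²].
With α = 80.4°, φ = 27.4°, δ = 12.4°, β = 2.4°: K_a = 0.4228.

0.423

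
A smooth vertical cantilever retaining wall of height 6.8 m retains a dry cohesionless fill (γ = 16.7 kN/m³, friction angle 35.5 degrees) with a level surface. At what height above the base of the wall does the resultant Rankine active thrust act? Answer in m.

K_a = 0.2653.
The pressure distribution is triangular, so the resultant acts at H/3 above the base = 6.8/3 = 2.267 m.

2.27 m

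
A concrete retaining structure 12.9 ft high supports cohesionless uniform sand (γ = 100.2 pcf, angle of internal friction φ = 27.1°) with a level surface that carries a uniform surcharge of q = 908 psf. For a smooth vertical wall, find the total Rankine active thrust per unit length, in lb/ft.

7500 lb/ft

K_a = tan²(45° − φ/2) = 0.3741.
Soil triangle: ½ K_a γ H² = 0.5×0.3741×100.2×12.9² = 3119 lb/ft.
Surcharge rectangle: K_a q H = 0.3741×908×12.9 = 4381 lb/ft.
Total = 3119 + 4381 = 7500 lb/ft.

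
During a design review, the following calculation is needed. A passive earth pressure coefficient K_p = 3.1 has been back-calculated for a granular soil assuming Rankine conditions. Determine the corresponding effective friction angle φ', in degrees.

K_p = (1+sin φ)/(1−sin φ) ⇒ sin φ = (K_p − 1)/(K_p + 1) = 0.5122.
φ = arcsin(0.5122) = 30.81°.

30.8°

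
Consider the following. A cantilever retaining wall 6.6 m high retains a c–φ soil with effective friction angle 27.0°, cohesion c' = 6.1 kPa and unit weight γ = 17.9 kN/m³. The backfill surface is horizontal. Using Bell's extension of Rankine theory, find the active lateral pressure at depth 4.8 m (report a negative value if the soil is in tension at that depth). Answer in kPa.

K_a = (1 − sin φ)/(1 + sin φ) = 0.3755.
σ_a = K_a γ z − 2c√K_a = 0.3755×17.9×4.8 − 2×6.1×0.6128 = 24.79 kPa.

24.8 kPa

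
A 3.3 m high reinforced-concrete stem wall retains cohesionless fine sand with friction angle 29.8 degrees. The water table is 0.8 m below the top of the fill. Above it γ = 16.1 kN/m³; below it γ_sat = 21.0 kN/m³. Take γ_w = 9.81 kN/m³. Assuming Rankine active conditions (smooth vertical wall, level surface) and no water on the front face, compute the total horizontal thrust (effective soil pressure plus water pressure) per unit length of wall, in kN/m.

K_a = tan²(45° − φ/2) = 0.3360.
γ' = 21.0 − 9.81 = 11.19 kN/m³. Depth below WT = 2.5 m.
σ'_h at WT = K_a γ d_w = 4.328 kPa; at base = 4.328 + K_a γ' × 2.5 = 13.73 kPa.
P₁ (0–0.8 m) = ½×4.328×0.8 = 1.731. P₂ (0.8–3.3 m) = ½(4.328+13.73)×2.5 = 22.57.
P_w = ½ γ_w h₂² = 0.5×9.81×2.5² = 30.66. Total = 1.731+22.57+30.66 = 54.96 kN/m.

55.0 kN/m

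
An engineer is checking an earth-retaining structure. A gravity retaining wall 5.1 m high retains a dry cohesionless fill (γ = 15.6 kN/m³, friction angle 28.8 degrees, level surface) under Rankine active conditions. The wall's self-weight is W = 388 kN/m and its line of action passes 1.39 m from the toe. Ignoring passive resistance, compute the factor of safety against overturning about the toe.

4.47

K_a = tan²(45° − 28.8°/2) = 0.3498.
P_a = ½K_aγH² = 0.5×0.3498×15.6×5.1² = 70.96 kN/m, acting at H/3 = 1.700 m above the base.
Overturning moment M_o = P_a × H/3 = 70.96 × 1.700 = 120.6.
Resisting moment M_r = W × 1.39 = 388 × 1.39 = 539.3.
FS_overturning = M_r/M_o = 539.3/120.6 = 4.471.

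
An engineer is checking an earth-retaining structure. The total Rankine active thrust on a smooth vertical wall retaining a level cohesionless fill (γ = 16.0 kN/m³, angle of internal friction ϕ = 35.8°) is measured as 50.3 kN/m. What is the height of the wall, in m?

4.90 m

K_a = 0.2619. P_a = ½ K_a γ H² ⇒ H = √(2P_a/(K_a γ)).
H = √(2×50.3/(0.2619×16.0)) = 4.900 m.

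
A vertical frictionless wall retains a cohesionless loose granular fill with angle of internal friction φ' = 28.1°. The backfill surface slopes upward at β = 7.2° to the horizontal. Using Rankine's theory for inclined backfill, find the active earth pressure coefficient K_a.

K_a = cos β · (cos β − √(cos²β − cos²φ)) / (cos β + √(cos²β − cos²φ)).
cos β = 0.9921, cos φ = 0.8821, √(cos²β − cos²φ) = 0.4540.
K_a = 0.9921 × (0.9921 − 0.4540)/(0.9921 + 0.4540) = 0.3691.

0.369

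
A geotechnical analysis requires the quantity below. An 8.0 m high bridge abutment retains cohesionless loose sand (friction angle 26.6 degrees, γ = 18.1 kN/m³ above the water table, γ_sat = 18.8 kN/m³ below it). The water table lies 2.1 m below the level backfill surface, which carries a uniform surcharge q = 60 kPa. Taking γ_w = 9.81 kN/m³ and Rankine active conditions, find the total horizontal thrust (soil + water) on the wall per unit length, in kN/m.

K_a = tan²(45° − φ/2) = 0.3814.
γ' = 18.8 − 9.81 = 8.990 kN/m³. h₂ = H − d_w = 5.9 m.
σ'_h: at surface K_a·q = 22.89; at WT K_a(q+γd_w) = 37.39; at base K_a(q+γd_w+γ'h₂) = 57.62 kPa.
P₁ = ½(22.89+37.39)×2.1 = 63.29; P₂ = ½(37.39+57.62)×5.9 = 280.3; P_w = ½γ_w h₂² = 170.7.
Total = 63.29+280.3+170.7 = 514.3 kN/m.

514 kN/m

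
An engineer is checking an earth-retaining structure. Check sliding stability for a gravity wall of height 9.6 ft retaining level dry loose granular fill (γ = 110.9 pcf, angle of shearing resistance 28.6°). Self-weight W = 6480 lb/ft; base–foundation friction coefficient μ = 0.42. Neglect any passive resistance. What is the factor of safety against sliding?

1.51

K_a = tan²(45° − 28.6°/2) = 0.3525.
P_a = ½K_aγH² = 0.5×0.3525×110.9×9.6² = 1802 lb/ft, acting at H/3 = 3.200 ft above the base.
FS_sliding = μW / P_a = 0.42×6480 / 1802 = 1.511.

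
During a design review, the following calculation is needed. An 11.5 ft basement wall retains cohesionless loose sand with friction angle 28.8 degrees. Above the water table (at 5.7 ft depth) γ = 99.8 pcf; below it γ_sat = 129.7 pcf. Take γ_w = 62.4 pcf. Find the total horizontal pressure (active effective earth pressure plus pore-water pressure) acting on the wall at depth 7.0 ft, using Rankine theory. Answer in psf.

311 psf

K_a = (1 − sin φ)/(1 + sin φ) = 0.3498.
γ' = 129.7 − 62.4 = 67.30 pcf.
Effective vertical stress at 7.0 ft: σ'_v = 99.8×5.7 + 67.30×1.30 = 656.4 psf.
σ'_h = K_a σ'_v = 0.3498 × 656.4 = 229.6 psf; u = γ_w × 1.30 = 81.12 psf.
Total σ_h = 229.6 + 81.12 = 310.7 psf.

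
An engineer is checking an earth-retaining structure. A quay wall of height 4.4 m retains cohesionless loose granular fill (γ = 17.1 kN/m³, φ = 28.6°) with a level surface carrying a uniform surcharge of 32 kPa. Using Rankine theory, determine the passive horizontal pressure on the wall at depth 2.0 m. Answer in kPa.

188 kPa

K_p = (1 + sin φ)/(1 − sin φ) = 2.837.
σ_v = γz + q = 17.1 × 2.0 + 32 = 66.20 kPa.
σ_h = K_p σ_v = 2.837 × 66.20 = 187.8 kPa.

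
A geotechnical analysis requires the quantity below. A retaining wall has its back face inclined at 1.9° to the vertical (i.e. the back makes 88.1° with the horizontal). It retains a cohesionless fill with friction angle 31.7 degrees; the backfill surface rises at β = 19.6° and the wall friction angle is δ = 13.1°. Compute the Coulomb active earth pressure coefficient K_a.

0.398

K_a = sin²(α+φ) / [sin²α · sin(α−δ) · (1 + √{sin(φ+δ)sin(φ−β) / (sin(α−δ)sin(α+β))})²].
With α = 88.1°, φ = 31.7°, δ = 13.1°, β = 19.6°: K_a = 0.3978.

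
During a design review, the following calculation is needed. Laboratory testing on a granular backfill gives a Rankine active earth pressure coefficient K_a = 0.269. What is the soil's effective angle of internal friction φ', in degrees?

35.2°

K_a = tan²(45° − φ/2) ⇒ 45° − φ/2 = arctan(√0.269) = 27.41°.
φ = 2(45° − 27.41°) = 35.17°.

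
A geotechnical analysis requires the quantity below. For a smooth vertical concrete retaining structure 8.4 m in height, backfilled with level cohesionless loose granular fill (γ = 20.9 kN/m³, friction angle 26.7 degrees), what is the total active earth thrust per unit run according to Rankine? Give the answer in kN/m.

280 kN/m

K_a = tan²(45° − φ/2) = 0.3800.
P_a = ½ K_a γ H² = 0.5 × 0.3800 × 20.9 × 8.4² = 280.2 kN/m.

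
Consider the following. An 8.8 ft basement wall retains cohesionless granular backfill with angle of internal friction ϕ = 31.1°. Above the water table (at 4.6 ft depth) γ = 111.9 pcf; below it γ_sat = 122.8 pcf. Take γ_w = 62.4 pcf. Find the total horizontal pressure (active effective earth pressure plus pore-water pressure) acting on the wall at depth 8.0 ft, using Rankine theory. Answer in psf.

K_a = (1 − sin φ)/(1 + sin φ) = 0.3188.
γ' = 122.8 − 62.4 = 60.40 pcf.
Effective vertical stress at 8.0 ft: σ'_v = 111.9×4.6 + 60.40×3.40 = 720.1 psf.
σ'_h = K_a σ'_v = 0.3188 × 720.1 = 229.6 psf; u = γ_w × 3.40 = 212.2 psf.
Total σ_h = 229.6 + 212.2 = 441.7 psf.

442 psf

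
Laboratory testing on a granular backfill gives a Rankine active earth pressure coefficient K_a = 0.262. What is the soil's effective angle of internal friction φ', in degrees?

K_a = tan²(45° − φ/2) ⇒ 45° − φ/2 = arctan(√0.262) = 27.11°.
φ = 2(45° − 27.11°) = 35.79°.

35.8°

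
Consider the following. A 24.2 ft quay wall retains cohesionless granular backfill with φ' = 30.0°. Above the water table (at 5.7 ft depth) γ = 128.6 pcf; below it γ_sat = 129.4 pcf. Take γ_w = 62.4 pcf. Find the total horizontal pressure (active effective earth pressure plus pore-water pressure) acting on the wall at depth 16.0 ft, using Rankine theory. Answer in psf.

K_a = (1 − sin φ)/(1 + sin φ) = 0.3333.
γ' = 129.4 − 62.4 = 67.00 pcf.
Effective vertical stress at 16.0 ft: σ'_v = 128.6×5.7 + 67.00×10.3 = 1423 psf.
σ'_h = K_a σ'_v = 0.3333 × 1423 = 474.4 psf; u = γ_w × 10.3 = 642.7 psf.
Total σ_h = 474.4 + 642.7 = 1117 psf.

1120 psf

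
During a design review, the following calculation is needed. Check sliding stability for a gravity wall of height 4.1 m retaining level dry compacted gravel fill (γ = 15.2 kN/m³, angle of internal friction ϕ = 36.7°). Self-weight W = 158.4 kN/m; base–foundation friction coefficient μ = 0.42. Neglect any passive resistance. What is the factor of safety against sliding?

2.07

K_a = tan²(45° − 36.7°/2) = 0.2519.
P_a = ½K_aγH² = 0.5×0.2519×15.2×4.1² = 32.18 kN/m, acting at H/3 = 1.367 m above the base.
FS_sliding = μW / P_a = 0.42×158.4 / 32.18 = 2.068.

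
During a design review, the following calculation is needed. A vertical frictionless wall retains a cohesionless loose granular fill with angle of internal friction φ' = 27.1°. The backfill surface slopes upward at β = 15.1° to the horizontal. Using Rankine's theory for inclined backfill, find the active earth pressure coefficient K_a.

K_a = cos β · (cos β − √(cos²β − cos²φ)) / (cos β + √(cos²β − cos²φ)).
cos β = 0.9655, cos φ = 0.8902, √(cos²β − cos²φ) = 0.3737.
K_a = 0.9655 × (0.9655 − 0.3737)/(0.9655 + 0.3737) = 0.4266.

0.427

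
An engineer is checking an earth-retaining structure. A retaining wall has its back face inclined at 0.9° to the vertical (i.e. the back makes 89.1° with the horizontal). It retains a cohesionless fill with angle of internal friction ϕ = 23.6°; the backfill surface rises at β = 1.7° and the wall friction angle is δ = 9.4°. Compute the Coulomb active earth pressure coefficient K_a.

K_a = sin²(α+φ) / [sin²α · sin(α−δ) · (1 + √{sin(φ+δ)sin(φ−β) / (sin(α−δ)sin(α+β))})²].
With α = 89.1°, φ = 23.6°, δ = 9.4°, β = 1.7°: K_a = 0.4090.

0.409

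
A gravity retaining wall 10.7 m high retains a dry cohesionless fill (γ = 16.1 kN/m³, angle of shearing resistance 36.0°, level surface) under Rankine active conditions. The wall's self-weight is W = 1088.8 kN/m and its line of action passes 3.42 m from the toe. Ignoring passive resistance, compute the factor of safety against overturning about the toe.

K_a = tan²(45° − 36.0°/2) = 0.2596.
P_a = ½K_aγH² = 0.5×0.2596×16.1×10.7² = 239.3 kN/m, acting at H/3 = 3.567 m above the base.
Overturning moment M_o = P_a × H/3 = 239.3 × 3.567 = 853.4.
Resisting moment M_r = W × 3.42 = 1088.8 × 3.42 = 3724.
FS_overturning = M_r/M_o = 3724/853.4 = 4.363.

4.36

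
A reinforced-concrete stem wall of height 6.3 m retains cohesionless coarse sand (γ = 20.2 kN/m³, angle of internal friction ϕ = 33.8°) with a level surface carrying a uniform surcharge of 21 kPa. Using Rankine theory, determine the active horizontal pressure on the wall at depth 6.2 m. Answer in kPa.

41.7 kPa

K_a = (1 − sin φ)/(1 + sin φ) = 0.2851.
σ_v = γz + q = 20.2 × 6.2 + 21 = 146.2 kPa.
σ_h = K_a σ_v = 0.2851 × 146.2 = 41.69 kPa.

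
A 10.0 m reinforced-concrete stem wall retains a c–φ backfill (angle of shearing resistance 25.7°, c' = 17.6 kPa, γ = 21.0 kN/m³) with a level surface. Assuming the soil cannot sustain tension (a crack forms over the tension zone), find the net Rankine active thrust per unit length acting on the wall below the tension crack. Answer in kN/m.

K_a = 0.3950; √K_a = 0.6285.
Tension-crack depth z_c = 2c/(γ√K_a) = 2×17.6/(21.0×0.6285) = 2.667 m.
σ_a at base = K_a γ H − 2c√K_a = 0.3950×21.0×10.0 − 2×17.6×0.6285 = 60.83 kPa.
P_a = ½ × 60.83 × (H − z_c) = 0.5×60.83×7.333 = 223.0 kN/m.

223 kN/m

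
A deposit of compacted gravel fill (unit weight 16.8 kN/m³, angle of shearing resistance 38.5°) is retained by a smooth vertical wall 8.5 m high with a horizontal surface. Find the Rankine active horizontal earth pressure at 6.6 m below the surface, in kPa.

K_a = (1 − sin φ)/(1 + sin φ) = 0.2327.
σ_h = K_a γ z = 0.2327 × 16.8 × 6.6 = 25.80 kPa.

25.8 kPa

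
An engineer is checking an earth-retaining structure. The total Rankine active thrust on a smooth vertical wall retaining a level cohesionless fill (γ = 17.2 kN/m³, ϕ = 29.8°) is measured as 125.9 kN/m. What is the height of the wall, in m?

6.60 m

K_a = 0.3360. P_a = ½ K_a γ H² ⇒ H = √(2P_a/(K_a γ)).
H = √(2×125.9/(0.3360×17.2)) = 6.600 m.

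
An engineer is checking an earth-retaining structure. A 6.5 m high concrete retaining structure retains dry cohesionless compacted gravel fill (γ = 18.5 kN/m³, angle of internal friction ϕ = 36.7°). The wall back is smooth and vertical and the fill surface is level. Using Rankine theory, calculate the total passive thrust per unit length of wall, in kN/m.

1550 kN/m

K_p = tan²(45° + φ/2) = 3.970.
P_p = ½ K_p γ H² = 0.5 × 3.970 × 18.5 × 6.5² = 1552 kN/m.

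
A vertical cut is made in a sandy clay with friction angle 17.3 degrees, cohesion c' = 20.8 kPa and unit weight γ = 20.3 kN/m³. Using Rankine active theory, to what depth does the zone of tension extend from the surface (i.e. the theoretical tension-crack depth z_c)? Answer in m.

2.78 m

K_a = tan²(45° − 17.3°/2) = 0.5416; √K_a = 0.7359.
The active pressure is zero where K_a γ z = 2c√K_a, so z_c = 2c/(γ√K_a) = 2×20.8/(20.3×0.7359) = 2.785 m.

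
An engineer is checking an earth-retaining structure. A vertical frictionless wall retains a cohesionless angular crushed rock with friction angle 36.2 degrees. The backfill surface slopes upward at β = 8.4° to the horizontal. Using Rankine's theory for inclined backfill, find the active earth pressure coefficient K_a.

K_a = cos β · (cos β − √(cos²β − cos²φ)) / (cos β + √(cos²β − cos²φ)).
cos β = 0.9893, cos φ = 0.8070, √(cos²β − cos²φ) = 0.5723.
K_a = 0.9893 × (0.9893 − 0.5723)/(0.9893 + 0.5723) = 0.2642.

0.264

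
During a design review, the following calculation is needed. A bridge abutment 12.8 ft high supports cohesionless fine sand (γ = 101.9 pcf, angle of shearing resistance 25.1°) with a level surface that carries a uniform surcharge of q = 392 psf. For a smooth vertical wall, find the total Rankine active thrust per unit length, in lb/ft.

K_a = tan²(45° − φ/2) = 0.4043.
Soil triangle: ½ K_a γ H² = 0.5×0.4043×101.9×12.8² = 3375 lb/ft.
Surcharge rectangle: K_a q H = 0.4043×392×12.8 = 2029 lb/ft.
Total = 3375 + 2029 = 5404 lb/ft.

5400 lb/ft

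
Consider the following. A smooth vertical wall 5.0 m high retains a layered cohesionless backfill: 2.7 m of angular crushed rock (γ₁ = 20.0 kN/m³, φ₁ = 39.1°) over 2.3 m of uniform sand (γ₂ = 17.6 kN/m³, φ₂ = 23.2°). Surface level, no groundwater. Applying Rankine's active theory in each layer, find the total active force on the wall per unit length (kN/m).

K_a1 = tan²(45°−39.1°/2) = 0.2265; K_a2 = tan²(45°−23.2°/2) = 0.4348.
Layer 1: σ at base = K_a1 γ₁ h₁ = 12.23 kPa; P₁ = ½×12.23×2.7 = 16.51.
Layer 2: σ_v at top = γ₁h₁ = 54.00; σ_h top = K_a2×54.00 = 23.48; σ_h base = K_a2×(54.00+17.6×2.3) = 41.08.
P₂ = ½(23.48+41.08)×2.3 = 74.24. Total P_a = 16.51+74.24 = 90.75 kN/m.

90.8 kN/m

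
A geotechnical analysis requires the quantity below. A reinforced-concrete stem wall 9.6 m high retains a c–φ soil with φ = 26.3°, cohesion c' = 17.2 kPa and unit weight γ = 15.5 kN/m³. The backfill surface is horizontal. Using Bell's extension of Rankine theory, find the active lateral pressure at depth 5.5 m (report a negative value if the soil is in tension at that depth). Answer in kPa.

K_a = (1 − sin φ)/(1 + sin φ) = 0.3859.
σ_a = K_a γ z − 2c√K_a = 0.3859×15.5×5.5 − 2×17.2×0.6212 = 11.53 kPa.

11.5 kPa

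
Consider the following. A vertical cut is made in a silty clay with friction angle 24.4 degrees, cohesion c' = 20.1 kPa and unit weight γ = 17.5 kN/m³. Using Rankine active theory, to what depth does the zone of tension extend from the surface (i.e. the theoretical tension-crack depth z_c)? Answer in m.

K_a = tan²(45° − 24.4°/2) = 0.4153; √K_a = 0.6445.
The active pressure is zero where K_a γ z = 2c√K_a, so z_c = 2c/(γ√K_a) = 2×20.1/(17.5×0.6445) = 3.564 m.

3.56 m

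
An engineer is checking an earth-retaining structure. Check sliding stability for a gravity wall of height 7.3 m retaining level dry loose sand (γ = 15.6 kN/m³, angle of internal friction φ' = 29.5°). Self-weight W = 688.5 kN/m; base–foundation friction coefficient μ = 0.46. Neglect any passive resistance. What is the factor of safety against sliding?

2.24

K_a = tan²(45° − 29.5°/2) = 0.3401.
P_a = ½K_aγH² = 0.5×0.3401×15.6×7.3² = 141.4 kN/m, acting at H/3 = 2.433 m above the base.
FS_sliding = μW / P_a = 0.46×688.5 / 141.4 = 2.240.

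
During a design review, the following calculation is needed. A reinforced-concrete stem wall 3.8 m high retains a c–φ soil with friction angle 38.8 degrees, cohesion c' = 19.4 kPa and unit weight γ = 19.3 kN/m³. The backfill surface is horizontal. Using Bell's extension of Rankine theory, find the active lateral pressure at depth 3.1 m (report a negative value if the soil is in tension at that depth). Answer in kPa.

-4.86 kPa

K_a = (1 − sin φ)/(1 + sin φ) = 0.2296.
σ_a = K_a γ z − 2c√K_a = 0.2296×19.3×3.1 − 2×19.4×0.4791 = -4.856 kPa.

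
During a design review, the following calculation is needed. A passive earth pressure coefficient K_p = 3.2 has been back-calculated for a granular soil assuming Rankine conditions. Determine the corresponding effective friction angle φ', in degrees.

K_p = (1+sin φ)/(1−sin φ) ⇒ sin φ = (K_p − 1)/(K_p + 1) = 0.5238.
φ = arcsin(0.5238) = 31.59°.

31.6°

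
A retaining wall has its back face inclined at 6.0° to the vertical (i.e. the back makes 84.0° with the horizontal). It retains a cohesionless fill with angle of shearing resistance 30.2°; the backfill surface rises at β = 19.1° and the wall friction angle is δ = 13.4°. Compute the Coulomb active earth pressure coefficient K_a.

K_a = sin²(α+φ) / [sin²α · sin(α−δ) · (1 + √{sin(φ+δ)sin(φ−β) / (sin(α−δ)sin(α+β))})²].
With α = 84.0°, φ = 30.2°, δ = 13.4°, β = 19.1°: K_a = 0.4682.

0.468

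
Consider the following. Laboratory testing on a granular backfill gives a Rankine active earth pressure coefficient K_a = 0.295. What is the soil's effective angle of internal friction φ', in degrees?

K_a = tan²(45° − φ/2) ⇒ 45° − φ/2 = arctan(√0.295) = 28.51°.
φ = 2(45° − 28.51°) = 32.98°.

33.0°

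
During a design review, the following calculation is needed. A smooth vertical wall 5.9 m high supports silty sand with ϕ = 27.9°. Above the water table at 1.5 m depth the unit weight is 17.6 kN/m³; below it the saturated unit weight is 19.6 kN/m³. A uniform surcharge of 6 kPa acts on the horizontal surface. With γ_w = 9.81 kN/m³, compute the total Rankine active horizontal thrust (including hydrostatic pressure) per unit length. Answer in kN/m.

191 kN/m

K_a = tan²(45° − φ/2) = 0.3625.
γ' = 19.6 − 9.81 = 9.790 kN/m³. h₂ = H − d_w = 4.4 m.
σ'_h: at surface K_a·q = 2.175; at WT K_a(q+γd_w) = 11.74; at base K_a(q+γd_w+γ'h₂) = 27.36 kPa.
P₁ = ½(2.175+11.74)×1.5 = 10.44; P₂ = ½(11.74+27.36)×4.4 = 86.02; P_w = ½γ_w h₂² = 94.96.
Total = 10.44+86.02+94.96 = 191.4 kN/m.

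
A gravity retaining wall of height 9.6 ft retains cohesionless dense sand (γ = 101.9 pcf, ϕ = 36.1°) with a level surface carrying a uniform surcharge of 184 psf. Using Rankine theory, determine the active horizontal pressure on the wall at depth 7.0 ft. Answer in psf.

K_a = (1 − sin φ)/(1 + sin φ) = 0.2585.
σ_v = γz + q = 101.9 × 7.0 + 184 = 897.3 psf.
σ_h = K_a σ_v = 0.2585 × 897.3 = 232.0 psf.

232 psf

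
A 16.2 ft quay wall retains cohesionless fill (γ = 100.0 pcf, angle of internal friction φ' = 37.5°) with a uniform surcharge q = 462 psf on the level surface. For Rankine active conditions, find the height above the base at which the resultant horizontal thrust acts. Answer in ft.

6.38 ft

K_a = 0.2432.
Triangular part P₁ = ½K_aγH² = 3191 at H/3 = 5.400 ft; rectangular part P₂ = K_a q H = 1820 at H/2 = 8.100 ft.
ȳ = (P₁·5.400 + P₂·8.100)/(P₁+P₂) = 6.381 ft.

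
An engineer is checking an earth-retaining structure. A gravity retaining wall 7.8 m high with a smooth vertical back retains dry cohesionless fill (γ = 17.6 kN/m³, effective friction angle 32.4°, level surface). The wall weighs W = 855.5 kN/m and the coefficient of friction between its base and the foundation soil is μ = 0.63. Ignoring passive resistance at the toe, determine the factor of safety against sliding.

3.33

K_a = tan²(45° − 32.4°/2) = 0.3022.
P_a = ½K_aγH² = 0.5×0.3022×17.6×7.8² = 161.8 kN/m, acting at H/3 = 2.600 m above the base.
FS_sliding = μW / P_a = 0.63×855.5 / 161.8 = 3.331.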